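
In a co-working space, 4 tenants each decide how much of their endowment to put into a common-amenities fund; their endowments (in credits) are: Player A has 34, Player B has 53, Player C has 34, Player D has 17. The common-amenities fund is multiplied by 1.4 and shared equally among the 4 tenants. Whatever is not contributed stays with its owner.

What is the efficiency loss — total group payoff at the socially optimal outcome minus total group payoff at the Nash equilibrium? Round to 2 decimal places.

55.20 credits

The private return per contributed unit is 1.4/4 = 0.3500 < 1 for every player regardless of endowment, so the Nash equilibrium is zero contribution and the group total is Σ E_j = 34 + 53 + 34 + 17 = 138.
Each contributed unit returns 1.400 to the group, so the social optimum is full contribution by everyone: group total = 1.400 × 138 = 193.20.
Efficiency loss = (1.400 − 1) × 138 = 55.20.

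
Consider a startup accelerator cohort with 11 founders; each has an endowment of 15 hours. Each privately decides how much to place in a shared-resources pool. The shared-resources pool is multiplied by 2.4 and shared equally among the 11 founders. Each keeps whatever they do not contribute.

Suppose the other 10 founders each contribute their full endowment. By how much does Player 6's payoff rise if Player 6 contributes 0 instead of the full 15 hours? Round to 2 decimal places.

Switching from a contribution of 15 to 0 lets Player 6 keep an extra 15 hours, but lowers the shared-resources pool by 15, which costs Player 6 their own share of that drop: 2.4/11 × 15 = 3.27.
Net gain = 15 − 3.27 = 11.73. The private return per contributed unit (0.2182) is below 1, so free-riding is indeed the best response regardless of what the others do.

11.73 hours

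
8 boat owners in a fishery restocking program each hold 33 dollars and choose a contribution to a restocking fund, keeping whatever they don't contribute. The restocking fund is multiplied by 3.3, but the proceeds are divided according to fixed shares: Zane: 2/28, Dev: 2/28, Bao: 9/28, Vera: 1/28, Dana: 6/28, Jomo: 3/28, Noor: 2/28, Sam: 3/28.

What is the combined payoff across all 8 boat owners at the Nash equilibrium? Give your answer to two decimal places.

Player j's private return per contributed unit is 3.3 × (j's share). Contributing is weakly dominant for j when that share is at least 1/3.3 = 0.3030, and contributing 0 is dominant otherwise.
Only Bao (9/28) clears that bar, contributing 33; the remaining 7 contribute 0. Total contributed: 33.
The restocking fund pays out 3.3 × 33 = 108.90 in total (split across the unequal shares, but the aggregate is all that matters for the group sum).
The 7 free-riders keep 33 each, adding 231. Group total = 231 + 108.90 = 339.90.

339.90 dollars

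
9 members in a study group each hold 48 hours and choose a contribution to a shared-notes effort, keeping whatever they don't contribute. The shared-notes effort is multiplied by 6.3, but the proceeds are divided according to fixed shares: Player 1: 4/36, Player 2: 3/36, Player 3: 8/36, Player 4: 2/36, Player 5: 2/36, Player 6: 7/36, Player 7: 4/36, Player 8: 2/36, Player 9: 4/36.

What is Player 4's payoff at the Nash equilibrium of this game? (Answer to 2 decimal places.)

81.60 hours

A player with share s gets back 6.3·s per unit contributed, so full contribution is dominant for anyone with s > 1/6.3 = 0.1587 and zero contribution is dominant for anyone below.
The shares above 0.1587 belong to Player 3 and Player 6, contributing 48 each; the remaining 7 contribute 0. Total contributed: 96.
Player 4 keeps 48 and receives 6.3 × 96 × 2/36 = 33.60 from the shared-notes effort, for a payoff of 81.60.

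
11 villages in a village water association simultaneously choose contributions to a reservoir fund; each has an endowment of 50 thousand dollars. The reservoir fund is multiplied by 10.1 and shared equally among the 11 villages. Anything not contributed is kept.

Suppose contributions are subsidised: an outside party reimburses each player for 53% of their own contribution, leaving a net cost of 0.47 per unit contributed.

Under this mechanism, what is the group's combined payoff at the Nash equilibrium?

The effective private return per unit is now (10.1/11) / 0.47 = 1.9536 > 1, so every player's dominant strategy flips to full contribution.
At the Nash equilibrium everyone contributes 50. Group total payoff = 11 × (50 × 0.53 + 10.1 × 50) = 5846.50.

5846.50 thousand dollars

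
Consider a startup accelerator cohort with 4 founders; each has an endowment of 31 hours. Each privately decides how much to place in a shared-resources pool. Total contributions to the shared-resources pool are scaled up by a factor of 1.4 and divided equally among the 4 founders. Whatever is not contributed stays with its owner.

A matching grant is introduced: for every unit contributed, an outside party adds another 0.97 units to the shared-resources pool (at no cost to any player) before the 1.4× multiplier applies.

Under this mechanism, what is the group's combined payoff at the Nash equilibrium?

Even with the mechanism, each unit contributed returns only 1.4 × 1.97 / 4 = 0.6895 per unit of net cost, so contributing nothing is still dominant.
Everyone keeps their endowment and the group total is 4 × 31 = 124.

124.00 hours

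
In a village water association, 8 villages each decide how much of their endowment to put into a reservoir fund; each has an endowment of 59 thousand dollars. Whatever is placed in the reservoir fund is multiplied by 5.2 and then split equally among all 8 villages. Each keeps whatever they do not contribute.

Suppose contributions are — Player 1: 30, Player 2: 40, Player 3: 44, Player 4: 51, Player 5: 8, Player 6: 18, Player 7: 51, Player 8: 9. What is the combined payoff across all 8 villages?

1526.20 thousand dollars

Total contributed: 30 + 40 + 44 + 51 + 8 + 18 + 51 + 9 = 251; total kept: 8 × 59 − 251 = 221.
The reservoir fund pays out 5.2 × 251 = 1305.20 in aggregate.
Group total = 221 + 1305.20 = 1526.20.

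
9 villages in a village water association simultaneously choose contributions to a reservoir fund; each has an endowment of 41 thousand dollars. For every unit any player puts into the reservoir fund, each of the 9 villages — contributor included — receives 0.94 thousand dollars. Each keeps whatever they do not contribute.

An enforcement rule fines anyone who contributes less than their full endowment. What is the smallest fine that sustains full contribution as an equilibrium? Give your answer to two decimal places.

Given the others contribute fully, the best deviation is to contribute 0 (any partial contribution still incurs the fine and gives up units whose private return 0.94 is below 1).
Deviating from 41 to 0 saves 41 thousand dollars but forfeits the deviator's share of the drop in the reservoir fund: 0.94 × 41 = 38.54.
So the deviation gain is 41 − 38.54 = 2.46, and the fine must be at least 2.46 thousand dollars to wipe it out.

2.46 thousand dollars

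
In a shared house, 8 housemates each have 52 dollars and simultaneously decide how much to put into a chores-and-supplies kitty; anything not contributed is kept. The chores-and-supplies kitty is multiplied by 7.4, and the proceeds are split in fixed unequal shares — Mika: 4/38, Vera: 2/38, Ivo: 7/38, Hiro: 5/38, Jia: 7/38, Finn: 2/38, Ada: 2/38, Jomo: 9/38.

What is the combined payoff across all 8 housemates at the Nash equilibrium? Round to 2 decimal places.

1414.40 dollars

For player j, contributing a unit is worthwhile iff 7.4 × (j's share) ≥ 1, i.e. iff j's share is at least 0.1351.
The shares above 0.1351 belong to Ivo, Jia and Jomo, contributing 52 each; the remaining 5 contribute 0. Total contributed: 156.
The chores-and-supplies kitty pays out 7.4 × 156 = 1154.40 in total (split across the unequal shares, but the aggregate is all that matters for the group sum).
The 5 free-riders keep 52 each, adding 260. Group total = 260 + 1154.40 = 1414.40.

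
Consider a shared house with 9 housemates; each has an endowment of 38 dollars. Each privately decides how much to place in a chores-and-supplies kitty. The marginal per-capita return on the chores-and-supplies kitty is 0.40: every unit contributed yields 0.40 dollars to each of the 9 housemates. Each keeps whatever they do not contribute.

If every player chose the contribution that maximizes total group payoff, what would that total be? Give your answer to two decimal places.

Each contributed unit returns 3.600 to the group as a whole (0.40 to each of 9 players), which exceeds 1, so the social optimum is full contribution: group total = 3.600 × 342 = 1231.20.

1231.20 dollars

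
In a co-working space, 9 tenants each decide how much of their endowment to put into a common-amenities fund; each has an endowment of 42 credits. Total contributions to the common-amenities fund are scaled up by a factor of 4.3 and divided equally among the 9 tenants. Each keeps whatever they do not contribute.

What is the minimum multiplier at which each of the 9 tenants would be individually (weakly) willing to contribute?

A contributed unit returns (multiplier)/9 to its contributor.
This reaches 1 exactly when the multiplier is 9.

9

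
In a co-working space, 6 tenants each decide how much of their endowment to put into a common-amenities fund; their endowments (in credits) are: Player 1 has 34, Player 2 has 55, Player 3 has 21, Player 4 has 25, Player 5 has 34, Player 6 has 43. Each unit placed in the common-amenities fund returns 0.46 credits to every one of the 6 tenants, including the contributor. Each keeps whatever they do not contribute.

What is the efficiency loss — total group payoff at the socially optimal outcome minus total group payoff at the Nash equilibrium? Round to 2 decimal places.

373.12 credits

The private return per contributed unit is 0.46 < 1 for everyone, so the Nash equilibrium is zero contribution and the group total is Σ E_j = 34 + 55 + 21 + 25 + 34 + 43 = 212.
Each contributed unit returns 2.760 to the group, so the social optimum is full contribution by everyone: group total = 2.760 × 212 = 585.12.
Efficiency loss = (2.760 − 1) × 212 = 373.12.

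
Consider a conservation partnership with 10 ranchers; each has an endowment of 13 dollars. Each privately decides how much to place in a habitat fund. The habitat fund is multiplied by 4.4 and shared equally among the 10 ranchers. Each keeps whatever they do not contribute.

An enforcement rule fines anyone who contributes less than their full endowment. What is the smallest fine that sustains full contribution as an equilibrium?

7.28 dollars

Given the others contribute fully, the best deviation is to contribute 0 (any partial contribution still incurs the fine and gives up units whose private return 0.4400 is below 1).
Deviating from 13 to 0 saves 13 dollars but forfeits the deviator's share of the drop in the habitat fund: 4.4/10 × 13 = 5.72.
So the deviation gain is 13 − 5.72 = 7.28, and the fine must be at least 7.28 dollars to wipe it out.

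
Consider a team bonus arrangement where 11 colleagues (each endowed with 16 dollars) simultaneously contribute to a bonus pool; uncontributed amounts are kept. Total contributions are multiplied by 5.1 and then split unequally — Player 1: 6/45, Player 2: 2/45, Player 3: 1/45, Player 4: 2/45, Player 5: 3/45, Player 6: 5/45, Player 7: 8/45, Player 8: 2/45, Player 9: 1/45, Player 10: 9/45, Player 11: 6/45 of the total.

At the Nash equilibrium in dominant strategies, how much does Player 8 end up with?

A player with share s gets back 5.1·s per unit contributed, so full contribution is dominant for anyone with s > 1/5.1 = 0.1961 and zero contribution is dominant for anyone below.
Only Player 10 (9/45) clears that bar, contributing 16; the remaining 10 contribute 0. Total contributed: 16.
Player 8 keeps 16 and receives 5.1 × 16 × 2/45 = 3.63 from the bonus pool, for a payoff of 19.63.

19.63 dollars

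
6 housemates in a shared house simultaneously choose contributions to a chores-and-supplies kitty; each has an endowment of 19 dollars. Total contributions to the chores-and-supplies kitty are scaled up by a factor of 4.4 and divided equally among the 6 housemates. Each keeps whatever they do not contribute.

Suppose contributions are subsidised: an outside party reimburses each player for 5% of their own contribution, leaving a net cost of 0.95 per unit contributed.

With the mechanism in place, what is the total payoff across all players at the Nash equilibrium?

The effective private return is (4.4/6) / 0.95 = 0.7719, which is still under 1, so the mechanism doesn't change anyone's dominant strategy: zero contribution.
Everyone keeps their endowment and the group total is 6 × 19 = 114.

114.00 dollars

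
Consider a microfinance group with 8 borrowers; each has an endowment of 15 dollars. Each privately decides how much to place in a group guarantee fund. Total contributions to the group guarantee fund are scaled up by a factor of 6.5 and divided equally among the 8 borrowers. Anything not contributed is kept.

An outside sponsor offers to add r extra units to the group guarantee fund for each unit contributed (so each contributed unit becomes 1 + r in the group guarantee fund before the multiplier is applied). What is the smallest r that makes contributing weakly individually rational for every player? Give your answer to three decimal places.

With matching at rate r, one contributed unit becomes (1 + r) in the group guarantee fund and returns 6.5 × (1 + r) / 8 to the contributor.
Setting this equal to 1: 1 + r = 8/6.5 = 1.2308.
So the minimum matching rate is r = 1.2308 − 1 = 0.231.

0.231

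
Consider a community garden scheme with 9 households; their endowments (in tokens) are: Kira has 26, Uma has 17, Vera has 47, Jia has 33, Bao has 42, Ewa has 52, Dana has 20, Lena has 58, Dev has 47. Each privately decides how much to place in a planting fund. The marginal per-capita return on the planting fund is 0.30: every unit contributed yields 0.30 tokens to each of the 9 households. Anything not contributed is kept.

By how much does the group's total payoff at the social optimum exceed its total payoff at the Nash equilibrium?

The private return per contributed unit is 0.30 < 1 for everyone, so the Nash equilibrium is zero contribution and the group total is Σ E_j = 26 + 17 + 47 + 33 + 42 + 52 + 20 + 58 + 47 = 342.
Each contributed unit returns 2.700 to the group, so the social optimum is full contribution by everyone: group total = 2.700 × 342 = 923.40.
Efficiency loss = (2.700 − 1) × 342 = 581.40.

581.40 tokens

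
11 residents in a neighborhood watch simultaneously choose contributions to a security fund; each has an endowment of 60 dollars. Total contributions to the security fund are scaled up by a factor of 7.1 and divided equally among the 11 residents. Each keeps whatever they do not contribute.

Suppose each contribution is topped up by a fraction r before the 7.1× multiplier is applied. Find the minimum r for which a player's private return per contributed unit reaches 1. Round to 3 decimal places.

With matching at rate r, one contributed unit becomes (1 + r) in the security fund and returns 7.1 × (1 + r) / 11 to the contributor.
Setting this equal to 1: 1 + r = 11/7.1 = 1.5493.
So the minimum matching rate is r = 1.5493 − 1 = 0.549.

0.549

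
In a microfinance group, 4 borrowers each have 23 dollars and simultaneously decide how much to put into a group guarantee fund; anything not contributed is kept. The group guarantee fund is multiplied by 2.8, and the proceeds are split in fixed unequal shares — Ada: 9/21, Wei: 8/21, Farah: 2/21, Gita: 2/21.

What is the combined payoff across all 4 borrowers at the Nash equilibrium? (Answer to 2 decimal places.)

A player with share s gets back 2.8·s per unit contributed, so full contribution is dominant for anyone with s > 1/2.8 = 0.3571 and zero contribution is dominant for anyone below.
Ada and Wei are above the threshold, contributing 23 each; the remaining 2 contribute 0. Total contributed: 46.
The group guarantee fund pays out 2.8 × 46 = 128.80 in total (split across the unequal shares, but the aggregate is all that matters for the group sum).
The 2 free-riders keep 23 each, adding 46. Group total = 46 + 128.80 = 174.80.

174.80 dollars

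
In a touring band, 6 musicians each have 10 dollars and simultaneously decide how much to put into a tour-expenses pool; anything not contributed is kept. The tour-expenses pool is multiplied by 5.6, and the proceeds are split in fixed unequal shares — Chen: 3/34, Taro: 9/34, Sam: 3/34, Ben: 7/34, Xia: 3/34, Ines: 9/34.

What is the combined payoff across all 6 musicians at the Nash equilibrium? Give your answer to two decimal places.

198.00 dollars

Player j's private return per contributed unit is 5.6 × (j's share). Contributing is weakly dominant for j when that share is at least 1/5.6 = 0.1786, and contributing 0 is dominant otherwise.
Taro, Ben and Ines are above the threshold, contributing 10 each; the remaining 3 contribute 0. Total contributed: 30.
The tour-expenses pool pays out 5.6 × 30 = 168.00 in total (split across the unequal shares, but the aggregate is all that matters for the group sum).
The 3 free-riders keep 10 each, adding 30. Group total = 30 + 168.00 = 198.00.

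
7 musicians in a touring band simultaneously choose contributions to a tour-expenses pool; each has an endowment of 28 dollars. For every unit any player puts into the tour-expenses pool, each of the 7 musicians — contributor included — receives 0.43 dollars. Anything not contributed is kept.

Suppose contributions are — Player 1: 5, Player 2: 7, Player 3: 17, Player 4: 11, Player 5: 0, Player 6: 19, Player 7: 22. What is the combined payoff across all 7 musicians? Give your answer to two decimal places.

Total contributed: 5 + 7 + 17 + 11 + 0 + 19 + 22 = 81; total kept: 7 × 28 − 81 = 115.
The tour-expenses pool pays out 0.43 × 7 × 81 = 243.81 in aggregate.
Group total = 115 + 243.81 = 358.81.

358.81 dollars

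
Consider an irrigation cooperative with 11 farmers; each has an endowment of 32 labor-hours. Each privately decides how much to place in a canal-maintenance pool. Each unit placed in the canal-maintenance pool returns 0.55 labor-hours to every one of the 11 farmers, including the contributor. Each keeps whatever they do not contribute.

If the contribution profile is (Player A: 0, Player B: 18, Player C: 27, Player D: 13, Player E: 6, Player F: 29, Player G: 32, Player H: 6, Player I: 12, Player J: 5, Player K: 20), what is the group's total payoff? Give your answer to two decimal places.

Total contributed: 0 + 18 + 27 + 13 + 6 + 29 + 32 + 6 + 12 + 5 + 20 = 168; total kept: 11 × 32 − 168 = 184.
The canal-maintenance pool pays out 0.55 × 11 × 168 = 1016.40 in aggregate.
Group total = 184 + 1016.40 = 1200.40.

1200.40 labor-hours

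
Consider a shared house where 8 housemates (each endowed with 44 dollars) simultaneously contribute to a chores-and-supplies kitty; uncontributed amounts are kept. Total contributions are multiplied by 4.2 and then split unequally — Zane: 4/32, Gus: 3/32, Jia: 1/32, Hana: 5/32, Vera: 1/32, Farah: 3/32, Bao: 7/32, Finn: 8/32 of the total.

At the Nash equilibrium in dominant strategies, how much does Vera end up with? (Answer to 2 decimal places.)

49.78 dollars

A player with share s gets back 4.2·s per unit contributed, so full contribution is dominant for anyone with s > 1/4.2 = 0.2381 and zero contribution is dominant for anyone below.
The only share above 0.2381 is Finn's 8/32, contributing 44; the remaining 7 contribute 0. Total contributed: 44.
Vera keeps 44 and receives 4.2 × 44 × 1/32 = 5.78 from the chores-and-supplies kitty, for a payoff of 49.78.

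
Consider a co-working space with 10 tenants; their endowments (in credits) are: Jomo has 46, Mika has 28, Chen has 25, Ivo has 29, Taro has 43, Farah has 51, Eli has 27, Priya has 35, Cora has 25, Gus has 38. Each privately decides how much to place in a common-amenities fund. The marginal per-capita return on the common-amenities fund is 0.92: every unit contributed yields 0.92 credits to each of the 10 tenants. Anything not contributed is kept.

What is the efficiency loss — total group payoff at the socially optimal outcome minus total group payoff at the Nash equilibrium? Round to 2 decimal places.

2845.40 credits

The private return per contributed unit is 0.92 < 1 for everyone, so the Nash equilibrium is zero contribution and the group total is Σ E_j = 46 + 28 + 25 + 29 + 43 + 51 + 27 + 35 + 25 + 38 = 347.
Each contributed unit returns 9.200 to the group, so the social optimum is full contribution by everyone: group total = 9.200 × 347 = 3192.40.
Efficiency loss = (9.200 − 1) × 347 = 2845.40.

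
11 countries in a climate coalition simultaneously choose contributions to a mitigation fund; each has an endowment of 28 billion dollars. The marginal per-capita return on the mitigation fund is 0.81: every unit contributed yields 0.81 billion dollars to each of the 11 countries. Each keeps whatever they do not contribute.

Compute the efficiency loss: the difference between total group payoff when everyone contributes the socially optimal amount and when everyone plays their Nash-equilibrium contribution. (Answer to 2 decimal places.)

The private return per contributed unit is 0.81 < 1, so contributing 0 is dominant for every player. At the Nash equilibrium everyone keeps their 28, and the group total is 11 × 28 = 308.
Each contributed unit returns 8.910 to the group as a whole (0.81 to each of 11 players), which exceeds 1, so the social optimum is full contribution: group total = 8.910 × 308 = 2744.28.
Efficiency loss = 2744.28 − 308 = 2436.28.

2436.28 billion dollars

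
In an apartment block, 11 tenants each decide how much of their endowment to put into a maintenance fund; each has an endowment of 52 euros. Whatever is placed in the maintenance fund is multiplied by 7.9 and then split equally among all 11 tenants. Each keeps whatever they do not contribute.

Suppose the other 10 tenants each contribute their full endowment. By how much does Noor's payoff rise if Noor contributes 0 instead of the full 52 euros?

14.65 euros

Switching from a contribution of 52 to 0 lets Noor keep an extra 52 euros, but lowers the maintenance fund by 52, which costs Noor their own share of that drop: 7.9/11 × 52 = 37.35.
Net gain = 52 − 37.35 = 14.65. The private return per contributed unit (0.7182) is below 1, so free-riding is indeed the best response regardless of what the others do.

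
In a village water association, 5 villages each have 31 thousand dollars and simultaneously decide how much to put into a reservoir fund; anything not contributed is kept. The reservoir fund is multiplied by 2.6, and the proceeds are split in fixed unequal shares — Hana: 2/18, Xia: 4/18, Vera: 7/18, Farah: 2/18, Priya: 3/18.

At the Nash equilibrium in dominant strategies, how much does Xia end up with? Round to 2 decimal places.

Each unit j contributes comes back to j as 2.6 × (j's share), so j prefers to contribute only if that share exceeds 1/2.6 = 0.3846; otherwise keeping the unit dominates.
Vera alone (share 7/18) is above the threshold, contributing 31; the remaining 4 contribute 0. Total contributed: 31.
Xia keeps 31 and receives 2.6 × 31 × 4/18 = 17.91 from the reservoir fund, for a payoff of 48.91.

48.91 thousand dollars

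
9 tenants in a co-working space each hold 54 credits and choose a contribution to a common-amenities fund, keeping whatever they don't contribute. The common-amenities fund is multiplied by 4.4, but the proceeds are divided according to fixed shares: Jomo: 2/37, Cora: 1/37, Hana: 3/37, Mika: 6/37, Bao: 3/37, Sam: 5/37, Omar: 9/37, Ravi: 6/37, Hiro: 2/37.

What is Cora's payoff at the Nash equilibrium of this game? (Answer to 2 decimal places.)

60.42 credits

A player with share s gets back 4.4·s per unit contributed, so full contribution is dominant for anyone with s > 1/4.4 = 0.2273 and zero contribution is dominant for anyone below.
Omar alone (share 9/37) is above the threshold, contributing 54; the remaining 8 contribute 0. Total contributed: 54.
Cora keeps 54 and receives 4.4 × 54 × 1/37 = 6.42 from the common-amenities fund, for a payoff of 60.42.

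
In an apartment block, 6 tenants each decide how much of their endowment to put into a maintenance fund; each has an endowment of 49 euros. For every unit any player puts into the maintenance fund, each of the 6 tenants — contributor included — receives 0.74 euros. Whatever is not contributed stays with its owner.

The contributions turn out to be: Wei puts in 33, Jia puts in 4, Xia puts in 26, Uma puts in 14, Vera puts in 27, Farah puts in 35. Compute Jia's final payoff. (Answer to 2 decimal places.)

Total contributed: 33 + 4 + 26 + 14 + 27 + 35 = 139.
Each receives 0.74 × 139 = 102.86 from the maintenance fund.
Jia keeps 49 − 4 = 45, so Jia's payoff is 45 + 102.86 = 147.86.

147.86 euros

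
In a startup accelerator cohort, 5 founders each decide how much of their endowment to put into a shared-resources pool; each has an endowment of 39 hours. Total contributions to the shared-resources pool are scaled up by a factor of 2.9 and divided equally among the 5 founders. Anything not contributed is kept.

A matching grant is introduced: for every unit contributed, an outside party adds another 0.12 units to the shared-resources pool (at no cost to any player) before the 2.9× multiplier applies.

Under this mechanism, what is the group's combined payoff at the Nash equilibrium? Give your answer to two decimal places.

195.00 hours

Even with the mechanism, each unit contributed returns only 2.9 × 1.12 / 5 = 0.6496 per unit of net cost, so contributing nothing is still dominant.
Everyone keeps their endowment and the group total is 5 × 39 = 195.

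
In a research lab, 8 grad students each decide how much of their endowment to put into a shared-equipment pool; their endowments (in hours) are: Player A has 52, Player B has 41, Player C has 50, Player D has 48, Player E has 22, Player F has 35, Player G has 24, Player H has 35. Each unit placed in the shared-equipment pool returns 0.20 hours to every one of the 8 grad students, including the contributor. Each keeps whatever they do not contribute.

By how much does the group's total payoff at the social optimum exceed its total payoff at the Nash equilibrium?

184.20 hours

The private return per contributed unit is 0.20 < 1 for everyone, so the Nash equilibrium is zero contribution and the group total is Σ E_j = 52 + 41 + 50 + 48 + 22 + 35 + 24 + 35 = 307.
Each contributed unit returns 1.600 to the group, so the social optimum is full contribution by everyone: group total = 1.600 × 307 = 491.20.
Efficiency loss = (1.600 − 1) × 307 = 184.20.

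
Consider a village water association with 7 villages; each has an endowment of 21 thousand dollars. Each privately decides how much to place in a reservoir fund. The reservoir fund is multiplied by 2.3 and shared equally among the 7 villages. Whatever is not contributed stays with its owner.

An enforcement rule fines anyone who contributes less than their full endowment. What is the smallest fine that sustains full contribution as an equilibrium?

14.10 thousand dollars

Given the others contribute fully, the best deviation is to contribute 0 (any partial contribution still incurs the fine and gives up units whose private return 0.3286 is below 1).
Deviating from 21 to 0 saves 21 thousand dollars but forfeits the deviator's share of the drop in the reservoir fund: 2.3/7 × 21 = 6.90.
So the deviation gain is 21 − 6.90 = 14.10, and the fine must be at least 14.10 thousand dollars to wipe it out.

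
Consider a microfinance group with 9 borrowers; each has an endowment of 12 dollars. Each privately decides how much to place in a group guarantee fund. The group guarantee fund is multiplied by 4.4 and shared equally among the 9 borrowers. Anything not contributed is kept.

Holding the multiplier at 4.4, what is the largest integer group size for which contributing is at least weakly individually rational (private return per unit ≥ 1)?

4

Private return per unit is 4.4/(group size), which is ≥ 1 whenever the group size is ≤ 4.4.
The largest such integer is 4.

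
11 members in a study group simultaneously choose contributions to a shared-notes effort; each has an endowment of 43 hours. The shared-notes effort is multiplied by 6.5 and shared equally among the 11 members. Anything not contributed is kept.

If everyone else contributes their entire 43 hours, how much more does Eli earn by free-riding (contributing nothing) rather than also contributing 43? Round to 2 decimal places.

Switching from a contribution of 43 to 0 lets Eli keep an extra 43 hours, but lowers the shared-notes effort by 43, which costs Eli their own share of that drop: 6.5/11 × 43 = 25.41.
Net gain = 43 − 25.41 = 17.59. The private return per contributed unit (0.5909) is below 1, so free-riding is indeed the best response regardless of what the others do.

17.59 hours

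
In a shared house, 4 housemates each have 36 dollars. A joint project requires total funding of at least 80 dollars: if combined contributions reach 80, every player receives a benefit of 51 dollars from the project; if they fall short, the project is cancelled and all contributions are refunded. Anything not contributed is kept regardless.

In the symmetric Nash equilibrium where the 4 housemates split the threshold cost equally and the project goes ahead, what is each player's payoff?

Equal share of the threshold: 80/4 = 20.
At this profile no one gains by cutting their contribution: any cut drops the total below 80, the project is cancelled, contributions are refunded, and the deviator ends with 36, which is less than 36 − 20 + 51 = 67. Contributing more than 20 just wastes the excess. So contributing exactly 20 is a best response.
Each player's payoff: 36 − 20 + 51 = 67.

67 dollars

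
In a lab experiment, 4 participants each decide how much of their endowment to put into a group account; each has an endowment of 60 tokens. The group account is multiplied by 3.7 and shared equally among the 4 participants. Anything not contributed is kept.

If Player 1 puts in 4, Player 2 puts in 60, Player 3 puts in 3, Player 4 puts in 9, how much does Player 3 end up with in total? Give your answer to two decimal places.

Total contributed: 4 + 60 + 3 + 9 = 76.
Each receives 3.7 × 76 / 4 = 70.30 from the group account.
Player 3 keeps 60 − 3 = 57, so Player 3's payoff is 57 + 70.30 = 127.30.

127.30 tokens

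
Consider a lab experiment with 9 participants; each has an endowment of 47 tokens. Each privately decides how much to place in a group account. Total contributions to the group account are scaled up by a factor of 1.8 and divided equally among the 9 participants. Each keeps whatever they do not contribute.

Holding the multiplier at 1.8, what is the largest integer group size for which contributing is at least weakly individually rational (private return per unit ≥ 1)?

Private return per unit is 1.8/(group size), which is ≥ 1 whenever the group size is ≤ 1.8.
The largest such integer is 1.

1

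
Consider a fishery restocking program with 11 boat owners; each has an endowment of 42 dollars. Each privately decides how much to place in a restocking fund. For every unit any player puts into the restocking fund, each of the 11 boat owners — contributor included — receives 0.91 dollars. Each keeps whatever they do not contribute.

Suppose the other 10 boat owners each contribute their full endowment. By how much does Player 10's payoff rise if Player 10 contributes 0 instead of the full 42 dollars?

3.78 dollars

Switching from a contribution of 42 to 0 lets Player 10 keep an extra 42 dollars, but lowers the restocking fund by 42, which costs Player 10 their own share of that drop: 0.91 × 42 = 38.22.
Net gain = 42 − 38.22 = 3.78. The private return per contributed unit (0.91) is below 1, so free-riding is indeed the best response regardless of what the others do.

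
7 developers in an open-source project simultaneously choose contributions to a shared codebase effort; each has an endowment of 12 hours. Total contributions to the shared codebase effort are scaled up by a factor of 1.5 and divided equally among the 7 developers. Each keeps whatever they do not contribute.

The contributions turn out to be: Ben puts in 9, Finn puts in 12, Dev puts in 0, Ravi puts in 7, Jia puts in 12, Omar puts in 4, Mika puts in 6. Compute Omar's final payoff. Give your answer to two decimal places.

18.71 hours

Total contributed: 9 + 12 + 0 + 7 + 12 + 4 + 6 = 50.
Each receives 1.5 × 50 / 7 = 10.71 from the shared codebase effort.
Omar keeps 12 − 4 = 8, so Omar's payoff is 8 + 10.71 = 18.71.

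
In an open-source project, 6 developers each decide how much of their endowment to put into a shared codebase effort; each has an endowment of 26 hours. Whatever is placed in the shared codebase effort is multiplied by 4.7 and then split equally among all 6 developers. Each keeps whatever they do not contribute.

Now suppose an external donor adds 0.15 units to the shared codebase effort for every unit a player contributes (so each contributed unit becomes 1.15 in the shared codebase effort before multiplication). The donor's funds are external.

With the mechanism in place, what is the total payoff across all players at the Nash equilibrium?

The effective private return is 4.7 × 1.15 / 6 = 0.9008, which is still under 1, so the mechanism doesn't change anyone's dominant strategy: zero contribution.
Everyone keeps their endowment and the group total is 6 × 26 = 156.

156.00 hours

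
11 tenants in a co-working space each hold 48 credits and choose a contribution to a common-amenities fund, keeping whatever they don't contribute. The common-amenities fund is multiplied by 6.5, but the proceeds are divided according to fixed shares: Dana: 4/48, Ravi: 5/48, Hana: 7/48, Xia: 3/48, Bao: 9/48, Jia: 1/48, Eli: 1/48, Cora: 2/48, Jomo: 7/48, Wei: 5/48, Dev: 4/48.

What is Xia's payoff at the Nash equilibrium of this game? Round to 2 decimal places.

67.50 credits

Player j's private return per contributed unit is 6.5 × (j's share). Contributing is weakly dominant for j when that share is at least 1/6.5 = 0.1538, and contributing 0 is dominant otherwise.
Only Bao (9/48) clears that bar, contributing 48; the remaining 10 contribute 0. Total contributed: 48.
Xia keeps 48 and receives 6.5 × 48 × 3/48 = 19.50 from the common-amenities fund, for a payoff of 67.50.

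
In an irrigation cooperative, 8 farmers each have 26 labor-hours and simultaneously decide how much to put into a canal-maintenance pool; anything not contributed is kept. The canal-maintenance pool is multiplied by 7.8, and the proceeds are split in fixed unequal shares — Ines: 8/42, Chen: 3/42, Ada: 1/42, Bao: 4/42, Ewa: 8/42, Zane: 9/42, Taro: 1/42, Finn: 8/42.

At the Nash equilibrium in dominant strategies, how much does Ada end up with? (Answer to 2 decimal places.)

45.31 labor-hours

For player j, contributing a unit is worthwhile iff 7.8 × (j's share) ≥ 1, i.e. iff j's share is at least 0.1282.
The shares above 0.1282 belong to Ines, Ewa, Zane and Finn, contributing 26 each; the remaining 4 contribute 0. Total contributed: 104.
Ada keeps 26 and receives 7.8 × 104 × 1/42 = 19.31 from the canal-maintenance pool, for a payoff of 45.31.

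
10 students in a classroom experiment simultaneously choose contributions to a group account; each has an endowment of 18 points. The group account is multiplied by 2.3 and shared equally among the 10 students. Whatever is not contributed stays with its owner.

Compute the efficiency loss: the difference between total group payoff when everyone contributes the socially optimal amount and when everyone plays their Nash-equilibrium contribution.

Each contributed unit returns 2.3/10 = 0.2300 to its contributor — below 1 — so contributing 0 is dominant for every player. At the Nash equilibrium everyone keeps their 18, and the group total is 10 × 18 = 180.
Each contributed unit returns 2.300 to the group as a whole (0.2300 to each of 10 players), which exceeds 1, so the social optimum is full contribution: group total = 2.300 × 180 = 414.00.
Efficiency loss = 414.00 − 180 = 234.00.

234.00 points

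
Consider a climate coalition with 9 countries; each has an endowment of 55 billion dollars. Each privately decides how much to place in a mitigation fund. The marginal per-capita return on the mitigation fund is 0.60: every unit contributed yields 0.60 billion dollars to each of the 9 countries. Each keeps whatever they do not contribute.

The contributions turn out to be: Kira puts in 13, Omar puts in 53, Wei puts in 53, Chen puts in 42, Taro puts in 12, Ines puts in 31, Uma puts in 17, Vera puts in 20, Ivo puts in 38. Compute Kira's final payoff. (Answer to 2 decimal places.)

209.40 billion dollars

Total contributed: 13 + 53 + 53 + 42 + 12 + 31 + 17 + 20 + 38 = 279.
Each receives 0.60 × 279 = 167.40 from the mitigation fund.
Kira keeps 55 − 13 = 42, so Kira's payoff is 42 + 167.40 = 209.40.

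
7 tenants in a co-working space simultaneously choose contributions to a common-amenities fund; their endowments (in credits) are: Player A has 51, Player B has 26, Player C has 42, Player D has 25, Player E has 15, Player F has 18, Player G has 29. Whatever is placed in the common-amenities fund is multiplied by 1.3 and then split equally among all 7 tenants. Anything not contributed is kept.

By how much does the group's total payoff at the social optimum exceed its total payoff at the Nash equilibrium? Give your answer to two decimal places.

The private return per contributed unit is 1.3/7 = 0.1857 < 1 for every player regardless of endowment, so the Nash equilibrium is zero contribution and the group total is Σ E_j = 51 + 26 + 42 + 25 + 15 + 18 + 29 = 206.
Each contributed unit returns 1.300 to the group, so the social optimum is full contribution by everyone: group total = 1.300 × 206 = 267.80.
Efficiency loss = (1.300 − 1) × 206 = 61.80.

61.80 credits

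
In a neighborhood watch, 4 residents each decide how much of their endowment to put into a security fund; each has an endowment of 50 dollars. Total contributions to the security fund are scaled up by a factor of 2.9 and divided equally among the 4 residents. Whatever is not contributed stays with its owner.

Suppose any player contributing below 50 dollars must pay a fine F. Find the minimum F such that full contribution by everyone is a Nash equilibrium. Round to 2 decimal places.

13.75 dollars

Given the others contribute fully, the best deviation is to contribute 0 (any partial contribution still incurs the fine and gives up units whose private return 0.7250 is below 1).
Deviating from 50 to 0 saves 50 dollars but forfeits the deviator's share of the drop in the security fund: 2.9/4 × 50 = 36.25.
So the deviation gain is 50 − 36.25 = 13.75, and the fine must be at least 13.75 dollars to wipe it out.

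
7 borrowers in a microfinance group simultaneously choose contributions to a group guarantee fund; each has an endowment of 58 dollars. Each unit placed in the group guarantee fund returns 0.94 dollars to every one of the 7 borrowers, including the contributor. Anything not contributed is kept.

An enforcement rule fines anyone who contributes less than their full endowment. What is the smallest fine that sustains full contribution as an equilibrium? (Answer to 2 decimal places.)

3.48 dollars

Given the others contribute fully, the best deviation is to contribute 0 (any partial contribution still incurs the fine and gives up units whose private return 0.94 is below 1).
Deviating from 58 to 0 saves 58 dollars but forfeits the deviator's share of the drop in the group guarantee fund: 0.94 × 58 = 54.52.
So the deviation gain is 58 − 54.52 = 3.48, and the fine must be at least 3.48 dollars to wipe it out.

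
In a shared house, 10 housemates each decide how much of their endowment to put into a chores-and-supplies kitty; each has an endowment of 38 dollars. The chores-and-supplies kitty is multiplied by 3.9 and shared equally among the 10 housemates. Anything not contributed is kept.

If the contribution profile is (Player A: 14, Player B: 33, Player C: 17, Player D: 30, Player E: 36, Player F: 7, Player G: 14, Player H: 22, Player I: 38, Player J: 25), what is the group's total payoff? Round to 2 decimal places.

Total contributed: 14 + 33 + 17 + 30 + 36 + 7 + 14 + 22 + 38 + 25 = 236; total kept: 10 × 38 − 236 = 144.
The chores-and-supplies kitty pays out 3.9 × 236 = 920.40 in aggregate.
Group total = 144 + 920.40 = 1064.40.

1064.40 dollars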